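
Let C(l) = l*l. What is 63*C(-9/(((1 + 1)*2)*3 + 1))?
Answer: 5103/169 ≈ 30.195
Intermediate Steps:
C(l) = l**2
63*C(-9/(((1 + 1)*2)*3 + 1)) = 63*(-9/(((1 + 1)*2)*3 + 1))**2 = 63*(-9/((2*2)*3 + 1))**2 = 63*(-9/(4*3 + 1))**2 = 63*(-9/(12 + 1))**2 = 63*(-9/13)**2 = 63*(81/169) = 5103/169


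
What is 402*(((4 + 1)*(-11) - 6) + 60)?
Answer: -402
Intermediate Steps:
402*(((4 + 1)*(-11) - 6) + 60) = 402*((5*(-11) - 6) + 60) = 402*((-55 - 6) + 60) = 402*(-61 + 60) = 402*(-1) = -402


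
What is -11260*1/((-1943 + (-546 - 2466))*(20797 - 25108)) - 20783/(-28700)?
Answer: 12674931569/17516024100 ≈ 0.72362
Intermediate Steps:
-11260*1/((-1943 + (-546 - 2466))*(20797 - 25108)) - 20783/(-28700) = -11260*(-1/(4311*(-1943 - 3012))) - 20783*(-1/28700) = -11260/((-4311*(-4955))) + 2969/4100 = -11260/21361005 + 2969/4100 = -11260*1/21361005 + 2969/4100 = -2252/4272201 + 2969/4100 = 12674931569/17516024100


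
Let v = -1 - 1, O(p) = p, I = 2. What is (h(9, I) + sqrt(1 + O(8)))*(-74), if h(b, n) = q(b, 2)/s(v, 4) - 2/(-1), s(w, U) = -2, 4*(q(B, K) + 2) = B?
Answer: -1443/4 ≈ -360.75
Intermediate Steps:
q(B, K) = -2 + B/4
v = -2
h(b, n) = 3 - b/8 (h(b, n) = (-2 + b/4)/(-2) - 2/(-1) = (-2 + b/4)*(-1/2) - 2*(-1) = (1 - b/8) + 2 = 3 - b/8)
(h(9, I) + sqrt(1 + O(8)))*(-74) = ((3 - 1/8*9) + sqrt(1 + 8))*(-74) = ((3 - 9/8) + sqrt(9))*(-74) = (15/8 + 3)*(-74) = (39/8)*(-74) = -1443/4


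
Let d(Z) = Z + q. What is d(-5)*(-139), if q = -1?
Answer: 834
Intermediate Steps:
d(Z) = -1 + Z (d(Z) = Z - 1 = -1 + Z)
d(-5)*(-139) = (-1 - 5)*(-139) = -6*(-139) = 834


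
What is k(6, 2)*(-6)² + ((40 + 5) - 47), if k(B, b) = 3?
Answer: 106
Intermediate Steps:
k(6, 2)*(-6)² + ((40 + 5) - 47) = 3*(-6)² + ((40 + 5) - 47) = 3*36 + (45 - 47) = 108 - 2 = 106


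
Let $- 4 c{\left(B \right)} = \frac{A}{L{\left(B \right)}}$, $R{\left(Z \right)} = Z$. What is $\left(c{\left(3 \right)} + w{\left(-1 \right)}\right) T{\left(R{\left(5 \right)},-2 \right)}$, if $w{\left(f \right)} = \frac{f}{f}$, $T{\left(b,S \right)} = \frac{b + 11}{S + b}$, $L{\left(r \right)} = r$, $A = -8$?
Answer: $\frac{80}{9} \approx 8.8889$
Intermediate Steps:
$T{\left(b,S \right)} = \frac{11 + b}{S + b}$
$w{\left(f \right)} = 1$
$c{\left(B \right)} = \frac{2}{B}$ ($c{\left(B \right)} = - \frac{\left(-8\right) \frac{1}{B}}{4} = \frac{2}{B}$)
$\left(c{\left(3 \right)} + w{\left(-1 \right)}\right) T{\left(R{\left(5 \right)},-2 \right)} = \left(\frac{2}{3} + 1\right) \frac{11 + 5}{-2 + 5} = \left(2 \cdot \frac{1}{3} + 1\right) \frac{1}{3} \cdot 16 = \left(\frac{2}{3} + 1\right) \frac{1}{3} \cdot 16 = \frac{5}{3} \cdot \frac{16}{3} = \frac{80}{9}$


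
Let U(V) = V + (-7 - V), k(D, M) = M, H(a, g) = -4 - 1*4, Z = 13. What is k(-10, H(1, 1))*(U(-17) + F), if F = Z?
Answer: -48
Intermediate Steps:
H(a, g) = -8 (H(a, g) = -4 - 4 = -8)
F = 13
U(V) = -7
k(-10, H(1, 1))*(U(-17) + F) = -8*(-7 + 13) = -8*6 = -48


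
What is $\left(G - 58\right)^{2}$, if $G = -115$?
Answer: $29929$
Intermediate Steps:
$\left(G - 58\right)^{2} = \left(-115 - 58\right)^{2} = \left(-173\right)^{2} = 29929$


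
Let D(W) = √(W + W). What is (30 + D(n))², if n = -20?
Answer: 860 + 120*I*√10 ≈ 860.0 + 379.47*I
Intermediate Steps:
D(W) = √2*√W (D(W) = √(2*W) = √2*√W)
(30 + D(n))² = (30 + √2*√(-20))² = (30 + √2*(2*I*√5))² = (30 + 2*I*√10)²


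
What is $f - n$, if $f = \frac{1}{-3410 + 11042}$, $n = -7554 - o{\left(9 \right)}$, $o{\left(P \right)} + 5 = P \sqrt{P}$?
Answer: $\frac{57820033}{7632} \approx 7576.0$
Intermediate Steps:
$o{\left(P \right)} = -5 + P^{\frac{3}{2}}$ ($o{\left(P \right)} = -5 + P \sqrt{P} = -5 + P^{\frac{3}{2}}$)
$n = -7576$ ($n = -7554 - \left(-5 + 9^{\frac{3}{2}}\right) = -7554 - \left(-5 + 27\right) = -7554 - 22 = -7576$)
$f = \frac{1}{7632} \approx 0.00013103$
$f - n = \frac{1}{7632} - -7576 = \frac{1}{7632} + 7576 = \frac{57820033}{7632}$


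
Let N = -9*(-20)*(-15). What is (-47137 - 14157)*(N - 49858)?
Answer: 3221490052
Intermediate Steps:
N = -2700 (N = 180*(-15) = -2700)
(-47137 - 14157)*(N - 49858) = (-47137 - 14157)*(-2700 - 49858) = -61294*(-52558) = 3221490052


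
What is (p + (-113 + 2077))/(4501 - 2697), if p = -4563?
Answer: -2599/1804 ≈ -1.4407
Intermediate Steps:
(p + (-113 + 2077))/(4501 - 2697) = (-4563 + (-113 + 2077))/(4501 - 2697) = (-4563 + 1964)/1804 = -2599*1/1804 = -2599/1804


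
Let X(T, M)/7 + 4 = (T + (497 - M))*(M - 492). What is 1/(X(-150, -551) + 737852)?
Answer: -1/5818474 ≈ -1.7187e-7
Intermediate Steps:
X(T, M) = -28 + 7*(-492 + M)*(497 + T - M) (X(T, M) = -28 + 7*((T + (497 - M))*(M - 492)) = -28 + 7*((497 + T - M)*(-492 + M)) = -28 + 7*((-492 + M)*(497 + T - M)) = -28 + 7*(-492 + M)*(497 + T - M))
1/(X(-150, -551) + 737852) = 1/((-1711696 - 3444*(-150) - 7*(-551)² + 6923*(-551) + 7*(-551)*(-150)) + 737852) = 1/((-1711696 + 516600 - 7*303601 - 3814573 + 578550) + 737852) = 1/((-1711696 + 516600 - 2125207 - 3814573 + 578550) + 737852) = 1/(-6556326 + 737852) = 1/(-5818474) = -1/5818474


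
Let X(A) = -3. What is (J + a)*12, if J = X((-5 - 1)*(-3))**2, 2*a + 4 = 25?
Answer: 234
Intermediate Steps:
a = 21/2 (a = -2 + (1/2)*25 = -2 + 25/2 = 21/2 ≈ 10.500)
J = 9 (J = (-3)**2 = 9)
(J + a)*12 = (9 + 21/2)*12 = (39/2)*12 = 234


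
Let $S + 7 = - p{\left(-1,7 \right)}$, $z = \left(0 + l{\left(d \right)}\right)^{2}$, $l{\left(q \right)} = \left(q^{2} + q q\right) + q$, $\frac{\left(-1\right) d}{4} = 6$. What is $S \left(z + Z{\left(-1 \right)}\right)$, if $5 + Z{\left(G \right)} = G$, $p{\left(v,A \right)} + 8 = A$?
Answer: $-7634268$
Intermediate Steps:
$d = -24$ ($d = \left(-4\right) 6 = -24$)
$p{\left(v,A \right)} = -8 + A$
$l{\left(q \right)} = q + 2 q^{2}$ ($l{\left(q \right)} = \left(q^{2} + q^{2}\right) + q = 2 q^{2} + q = q + 2 q^{2}$)
$Z{\left(G \right)} = -5 + G$
$z = 1272384$ ($z = \left(0 - 24 \left(1 + 2 \left(-24\right)\right)\right)^{2} = \left(0 - 24 \left(1 - 48\right)\right)^{2} = \left(0 - -1128\right)^{2} = \left(0 + 1128\right)^{2} = 1128^{2} = 1272384$)
$S = -6$ ($S = -7 - \left(-8 + 7\right) = -7 - -1 = -7 + 1 = -6$)
$S \left(z + Z{\left(-1 \right)}\right) = - 6 \left(1272384 - 6\right) = \left(-6\right) 1272378 = -7634268$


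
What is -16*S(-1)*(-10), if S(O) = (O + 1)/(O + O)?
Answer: 0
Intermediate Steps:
S(O) = (1 + O)/(2*O) (S(O) = (1 + O)/((2*O)) = (1 + O)*(1/(2*O)) = (1 + O)/(2*O))
-16*S(-1)*(-10) = -8*(1 - 1)/(-1)*(-10) = -8*(-1)*0*(-10) = -16*0*(-10) = 0*(-10) = 0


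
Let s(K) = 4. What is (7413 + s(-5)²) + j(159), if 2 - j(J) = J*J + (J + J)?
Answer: -18168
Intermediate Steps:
j(J) = 2 - J² - 2*J (j(J) = 2 - (J*J + (J + J)) = 2 - (J² + 2*J) = 2 + (-J² - 2*J) = 2 - J² - 2*J)
(7413 + s(-5)²) + j(159) = (7413 + 4²) + (2 - 1*159² - 2*159) = (7413 + 16) + (2 - 1*25281 - 318) = 7429 + (2 - 25281 - 318) = 7429 - 25597 = -18168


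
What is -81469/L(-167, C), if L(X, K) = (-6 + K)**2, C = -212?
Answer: -81469/47524 ≈ -1.7143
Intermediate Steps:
-81469/L(-167, C) = -81469/(-6 - 212)**2 = -81469/((-218)**2) = -81469/47524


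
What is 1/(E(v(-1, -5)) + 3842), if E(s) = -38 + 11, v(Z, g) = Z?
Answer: 1/3815 ≈ 0.00026212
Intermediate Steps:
E(s) = -27
1/(E(v(-1, -5)) + 3842) = 1/(-27 + 3842) = 1/3815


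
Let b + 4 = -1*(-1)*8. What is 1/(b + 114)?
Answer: 1/118 ≈ 0.0084746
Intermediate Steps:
b = 4 (b = -4 - 1*(-1)*8 = -4 + 1*8 = -4 + 8 = 4)
1/(b + 114) = 1/(4 + 114) = 1/118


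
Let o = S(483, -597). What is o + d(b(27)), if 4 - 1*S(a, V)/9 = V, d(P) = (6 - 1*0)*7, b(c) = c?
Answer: 5451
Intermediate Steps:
d(P) = 42 (d(P) = (6 + 0)*7 = 6*7 = 42)
S(a, V) = 36 - 9*V
o = 5409 (o = 36 - 9*(-597) = 36 + 5373 = 5409)
o + d(b(27)) = 5409 + 42 = 5451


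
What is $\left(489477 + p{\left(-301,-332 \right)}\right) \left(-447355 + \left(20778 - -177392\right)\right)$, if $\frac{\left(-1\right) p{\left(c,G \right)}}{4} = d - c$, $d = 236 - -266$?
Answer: $-121169944025$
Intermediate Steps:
$d = 502$ ($d = 236 + 266 = 502$)
$p{\left(c,G \right)} = -2008 + 4 c$ ($p{\left(c,G \right)} = - 4 \left(502 - c\right) = -2008 + 4 c$)
$\left(489477 + p{\left(-301,-332 \right)}\right) \left(-447355 + \left(20778 - -177392\right)\right) = \left(489477 + \left(-2008 + 4 \left(-301\right)\right)\right) \left(-447355 + \left(20778 - -177392\right)\right) = \left(489477 - 3212\right) \left(-447355 + \left(20778 + 177392\right)\right) = \left(489477 - 3212\right) \left(-447355 + 198170\right) = 486265 \left(-249185\right) = -121169944025$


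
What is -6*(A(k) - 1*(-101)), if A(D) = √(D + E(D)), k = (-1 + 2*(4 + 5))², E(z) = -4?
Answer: -606 - 6*√285 ≈ -707.29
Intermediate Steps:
k = 289 (k = (-1 + 2*9)² = (-1 + 18)² = 17² = 289)
A(D) = √(-4 + D) (A(D) = √(D - 4) = √(-4 + D))
-6*(A(k) - 1*(-101)) = -6*(√(-4 + 289) - 1*(-101)) = -6*(√285 + 101) = -6*(101 + √285) = -606 - 6*√285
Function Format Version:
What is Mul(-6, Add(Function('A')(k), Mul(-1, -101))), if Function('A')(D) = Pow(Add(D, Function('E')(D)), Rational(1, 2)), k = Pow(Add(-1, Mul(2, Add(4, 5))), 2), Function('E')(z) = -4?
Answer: Add(-606, Mul(-6, Pow(285, Rational(1, 2)))) ≈ -707.29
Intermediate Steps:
k = 289 (k = Pow(Add(-1, Mul(2, 9)), 2) = Pow(Add(-1, 18), 2) = Pow(17, 2) = 289)
Function('A')(D) = Pow(Add(-4, D), Rational(1, 2)) (Function('A')(D) = Pow(Add(D, -4), Rational(1, 2)) = Pow(Add(-4, D), Rational(1, 2)))
Mul(-6, Add(Function('A')(k), Mul(-1, -101))) = Mul(-6, Add(Pow(Add(-4, 289), Rational(1, 2)), Mul(-1, -101))) = Mul(-6, Add(Pow(285, Rational(1, 2)), 101)) = Mul(-6, Add(101, Pow(285, Rational(1, 2)))) = Add(-606, Mul(-6, Pow(285, Rational(1, 2))))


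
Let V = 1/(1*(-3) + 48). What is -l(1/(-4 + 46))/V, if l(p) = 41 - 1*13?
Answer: -1260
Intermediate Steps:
l(p) = 28 (l(p) = 41 - 13 = 28)
V = 1/45 (V = 1/(-3 + 48) = 1/45 ≈ 0.022222)
-l(1/(-4 + 46))/V = -28/1/45 = -28*45 = -1*1260 = -1260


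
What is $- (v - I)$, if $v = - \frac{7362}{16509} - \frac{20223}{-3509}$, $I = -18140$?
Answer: $- \frac{350386565863}{19310027} \approx -18145.0$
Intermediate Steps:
$v = \frac{102676083}{19310027}$ ($v = \left(-7362\right) \frac{1}{16509} - - \frac{20223}{3509} = - \frac{2454}{5503} + \frac{20223}{3509} = \frac{102676083}{19310027} \approx 5.3172$)
$- (v - I) = - (\frac{102676083}{19310027} - -18140) = - (\frac{102676083}{19310027} + 18140) = \left(-1\right) \frac{350386565863}{19310027} = - \frac{350386565863}{19310027}$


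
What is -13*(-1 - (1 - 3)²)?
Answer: 65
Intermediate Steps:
-13*(-1 - (1 - 3)²) = -13*(-1 - 1*(-2)²) = -13*(-1 - 1*4) = -13*(-1 - 4) = -13*(-5) = 65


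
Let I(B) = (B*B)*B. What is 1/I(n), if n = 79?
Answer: 1/493039 ≈ 2.0282e-6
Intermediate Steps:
I(B) = B³ (I(B) = B²*B = B³)
1/I(n) = 1/(79³) = 1/493039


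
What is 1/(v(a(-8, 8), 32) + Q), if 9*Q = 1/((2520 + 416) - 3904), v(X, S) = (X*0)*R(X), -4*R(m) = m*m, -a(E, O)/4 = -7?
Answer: -8712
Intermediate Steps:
a(E, O) = 28 (a(E, O) = -4*(-7) = 28)
R(m) = -m²/4 (R(m) = -m*m/4 = -m²/4)
v(X, S) = 0 (v(X, S) = (X*0)*(-X²/4) = 0*(-X²/4) = 0)
Q = -1/8712 (Q = 1/(9*((2520 + 416) - 3904)) = 1/(9*(2936 - 3904)) = (⅑)/(-968) = (⅑)*(-1/968) = -1/8712 ≈ -0.00011478)
1/(v(a(-8, 8), 32) + Q) = 1/(0 - 1/8712) = 1/(-1/8712) = -8712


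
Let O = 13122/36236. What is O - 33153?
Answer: -600659493/18118 ≈ -33153.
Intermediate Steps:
O = 6561/18118 (O = 13122*(1/36236) = 6561/18118 ≈ 0.36213)
O - 33153 = 6561/18118 - 33153 = -600659493/18118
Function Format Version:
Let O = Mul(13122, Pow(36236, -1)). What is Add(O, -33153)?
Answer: Rational(-600659493, 18118) ≈ -33153.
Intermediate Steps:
O = Rational(6561, 18118) (O = Mul(13122, Rational(1, 36236)) = Rational(6561, 18118) ≈ 0.36213)
Add(O, -33153) = Add(Rational(6561, 18118), -33153) = Rational(-600659493, 18118)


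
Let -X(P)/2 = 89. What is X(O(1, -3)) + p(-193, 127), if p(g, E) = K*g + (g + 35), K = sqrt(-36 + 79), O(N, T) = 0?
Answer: -336 - 193*sqrt(43) ≈ -1601.6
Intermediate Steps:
X(P) = -178 (X(P) = -2*89 = -178)
K = sqrt(43) ≈ 6.5574
p(g, E) = 35 + g + g*sqrt(43) (p(g, E) = sqrt(43)*g + (g + 35) = g*sqrt(43) + (35 + g) = 35 + g + g*sqrt(43))
X(O(1, -3)) + p(-193, 127) = -178 + (35 - 193 - 193*sqrt(43)) = -178 + (-158 - 193*sqrt(43)) = -336 - 193*sqrt(43)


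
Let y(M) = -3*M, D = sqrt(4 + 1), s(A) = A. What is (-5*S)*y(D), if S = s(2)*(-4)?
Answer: -120*sqrt(5) ≈ -268.33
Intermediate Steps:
D = sqrt(5) ≈ 2.2361
S = -8 (S = 2*(-4) = -8)
(-5*S)*y(D) = (-5*(-8))*(-3*sqrt(5)) = 40*(-3*sqrt(5)) = -120*sqrt(5)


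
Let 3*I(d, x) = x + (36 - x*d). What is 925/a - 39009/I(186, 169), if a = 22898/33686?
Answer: 487880635598/357540821 ≈ 1364.5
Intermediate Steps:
a = 11449/16843 (a = 22898*(1/33686) = 11449/16843 ≈ 0.67975)
I(d, x) = 12 + x/3 - d*x/3 (I(d, x) = (x + (36 - x*d))/3 = (x + (36 - d*x))/3 = (36 + x - d*x)/3 = 12 + x/3 - d*x/3)
925/a - 39009/I(186, 169) = 925/(11449/16843) - 39009/(12 + (⅓)*169 - ⅓*186*169) = 925*(16843/11449) - 39009/(12 + 169/3 - 10478) = 15579775/11449 - 39009/(-31229/3) = 15579775/11449 - 39009*(-3/31229) = 15579775/11449 + 117027/31229 = 487880635598/357540821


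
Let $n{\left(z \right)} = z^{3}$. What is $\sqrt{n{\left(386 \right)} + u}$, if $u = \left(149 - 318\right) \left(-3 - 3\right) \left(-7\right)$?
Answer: $\sqrt{57505358} \approx 7583.2$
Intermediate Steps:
$u = -7098$ ($u = - 169 \left(\left(-6\right) \left(-7\right)\right) = \left(-169\right) 42 = -7098$)
$\sqrt{n{\left(386 \right)} + u} = \sqrt{386^{3} - 7098} = \sqrt{57512456 - 7098} = \sqrt{57505358}$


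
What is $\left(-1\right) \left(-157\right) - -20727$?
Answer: $20884$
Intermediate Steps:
$\left(-1\right) \left(-157\right) - -20727 = 157 + 20727 = 20884$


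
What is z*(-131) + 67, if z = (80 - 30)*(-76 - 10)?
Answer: 563367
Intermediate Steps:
z = -4300 (z = 50*(-86) = -4300)
z*(-131) + 67 = -4300*(-131) + 67 = 563300 + 67 = 563367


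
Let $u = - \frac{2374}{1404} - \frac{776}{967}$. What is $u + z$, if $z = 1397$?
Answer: $\frac{946638517}{678834} \approx 1394.5$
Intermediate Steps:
$u = - \frac{1692581}{678834}$ ($u = \left(-2374\right) \frac{1}{1404} - \frac{776}{967} = - \frac{1187}{702} - \frac{776}{967} = - \frac{1692581}{678834} \approx -2.4934$)
$u + z = - \frac{1692581}{678834} + 1397 = \frac{946638517}{678834}$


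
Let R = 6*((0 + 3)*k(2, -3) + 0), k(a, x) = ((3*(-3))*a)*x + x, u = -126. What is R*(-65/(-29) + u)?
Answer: -3294702/29 ≈ -1.1361e+5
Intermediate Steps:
k(a, x) = x - 9*a*x (k(a, x) = (-9*a)*x + x = -9*a*x + x = x - 9*a*x)
R = 918 (R = 6*((0 + 3)*(-3*(1 - 9*2)) + 0) = 6*(3*(-3*(1 - 18)) + 0) = 6*(3*(-3*(-17)) + 0) = 6*(3*51 + 0) = 6*(153 + 0) = 6*153 = 918)
R*(-65/(-29) + u) = 918*(-65/(-29) - 126) = 918*(-65*(-1/29) - 126) = 918*(65/29 - 126) = 918*(-3589/29) = -3294702/29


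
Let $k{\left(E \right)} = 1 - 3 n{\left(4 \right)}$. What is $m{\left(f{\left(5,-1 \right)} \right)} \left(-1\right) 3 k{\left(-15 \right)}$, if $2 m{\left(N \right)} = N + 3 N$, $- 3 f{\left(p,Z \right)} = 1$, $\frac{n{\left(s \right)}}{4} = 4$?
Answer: $-94$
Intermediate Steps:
$n{\left(s \right)} = 16$ ($n{\left(s \right)} = 4 \cdot 4 = 16$)
$f{\left(p,Z \right)} = - \frac{1}{3}$ ($f{\left(p,Z \right)} = \left(- \frac{1}{3}\right) 1 = - \frac{1}{3}$)
$m{\left(N \right)} = 2 N$ ($m{\left(N \right)} = \frac{N + 3 N}{2} = \frac{4 N}{2} = 2 N$)
$k{\left(E \right)} = -47$ ($k{\left(E \right)} = 1 - 48 = -47$)
$m{\left(f{\left(5,-1 \right)} \right)} \left(-1\right) 3 k{\left(-15 \right)} = 2 \left(- \frac{1}{3}\right) \left(-1\right) 3 \left(-47\right) = \left(- \frac{2}{3}\right) \left(-1\right) 3 \left(-47\right) = \frac{2}{3} \cdot 3 \left(-47\right) = 2 \left(-47\right) = -94$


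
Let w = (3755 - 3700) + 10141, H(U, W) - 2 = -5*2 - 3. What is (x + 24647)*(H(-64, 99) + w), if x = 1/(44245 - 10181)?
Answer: 8551075540665/34064 ≈ 2.5103e+8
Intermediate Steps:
H(U, W) = -11 (H(U, W) = 2 + (-5*2 - 3) = 2 + (-10 - 3) = 2 - 13 = -11)
x = 1/34064 ≈ 2.9357e-5
w = 10196 (w = 55 + 10141 = 10196)
(x + 24647)*(H(-64, 99) + w) = (1/34064 + 24647)*(-11 + 10196) = (839575409/34064)*10185 = 8551075540665/34064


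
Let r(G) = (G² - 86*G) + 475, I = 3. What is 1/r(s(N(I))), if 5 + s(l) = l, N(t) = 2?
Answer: 1/742 ≈ 0.0013477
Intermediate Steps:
s(l) = -5 + l
r(G) = 475 + G² - 86*G
1/r(s(N(I))) = 1/(475 + (-5 + 2)² - 86*(-5 + 2)) = 1/(475 + (-3)² - 86*(-3)) = 1/(475 + 9 + 258) = 1/742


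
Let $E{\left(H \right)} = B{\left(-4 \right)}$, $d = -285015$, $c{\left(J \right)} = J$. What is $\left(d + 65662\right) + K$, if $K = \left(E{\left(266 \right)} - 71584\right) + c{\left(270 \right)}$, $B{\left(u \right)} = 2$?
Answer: $-290665$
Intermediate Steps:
$E{\left(H \right)} = 2$
$K = -71312$ ($K = \left(2 - 71584\right) + 270 = -71582 + 270 = -71312$)
$\left(d + 65662\right) + K = \left(-285015 + 65662\right) - 71312 = -219353 - 71312 = -290665$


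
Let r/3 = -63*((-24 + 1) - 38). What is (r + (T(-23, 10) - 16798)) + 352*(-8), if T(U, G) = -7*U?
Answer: -7924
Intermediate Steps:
r = 11529 (r = 3*(-63*((-24 + 1) - 38)) = 3*(-63*(-23 - 38)) = 3*(-63*(-61)) = 3*3843 = 11529)
(r + (T(-23, 10) - 16798)) + 352*(-8) = (11529 + (-7*(-23) - 16798)) + 352*(-8) = (11529 + (161 - 16798)) - 2816 = (11529 - 16637) - 2816 = -5108 - 2816 = -7924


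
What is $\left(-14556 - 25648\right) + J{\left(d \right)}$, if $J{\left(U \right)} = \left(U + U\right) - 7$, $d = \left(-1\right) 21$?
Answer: $-40253$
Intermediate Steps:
$d = -21$
$J{\left(U \right)} = -7 + 2 U$ ($J{\left(U \right)} = 2 U - 7 = -7 + 2 U$)
$\left(-14556 - 25648\right) + J{\left(d \right)} = \left(-14556 - 25648\right) + \left(-7 + 2 \left(-21\right)\right) = -40204 - 49 = -40253$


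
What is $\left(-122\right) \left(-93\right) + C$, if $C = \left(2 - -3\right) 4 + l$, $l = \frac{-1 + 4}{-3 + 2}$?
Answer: $11363$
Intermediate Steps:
$l = -3$ ($l = \frac{3}{-1} = 3 \left(-1\right) = -3$)
$C = 17$ ($C = \left(2 - -3\right) 4 - 3 = \left(2 + 3\right) 4 - 3 = 5 \cdot 4 - 3 = 20 - 3 = 17$)
$\left(-122\right) \left(-93\right) + C = \left(-122\right) \left(-93\right) + 17 = 11346 + 17 = 11363$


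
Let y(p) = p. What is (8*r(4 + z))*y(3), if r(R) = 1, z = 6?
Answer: 24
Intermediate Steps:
(8*r(4 + z))*y(3) = (8*1)*3 = 8*3 = 24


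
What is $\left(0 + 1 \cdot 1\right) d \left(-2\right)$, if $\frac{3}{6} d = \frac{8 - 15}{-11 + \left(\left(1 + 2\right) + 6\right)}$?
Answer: $-14$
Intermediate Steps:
$d = 7$ ($d = 2 \frac{8 - 15}{-11 + \left(\left(1 + 2\right) + 6\right)} = 2 \left(- \frac{7}{-11 + \left(3 + 6\right)}\right) = 2 \left(- \frac{7}{-11 + 9}\right) = 2 \left(- \frac{7}{-2}\right) = 2 \left(\left(-7\right) \left(- \frac{1}{2}\right)\right) = 2 \cdot \frac{7}{2} = 7$)
$\left(0 + 1 \cdot 1\right) d \left(-2\right) = \left(0 + 1 \cdot 1\right) 7 \left(-2\right) = \left(0 + 1\right) 7 \left(-2\right) = 1 \cdot 7 \left(-2\right) = 7 \left(-2\right) = -14$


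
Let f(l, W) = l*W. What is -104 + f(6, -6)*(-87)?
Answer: 3028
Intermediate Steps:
f(l, W) = W*l
-104 + f(6, -6)*(-87) = -104 - 6*6*(-87) = -104 - 36*(-87) = -104 + 3132 = 3028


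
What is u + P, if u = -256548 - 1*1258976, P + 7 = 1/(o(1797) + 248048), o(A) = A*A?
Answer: -5269890778466/3477257 ≈ -1.5155e+6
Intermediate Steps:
o(A) = A²
P = -24340798/3477257 (P = -7 + 1/(1797² + 248048) = -7 + 1/(3229209 + 248048) = -7 + 1/3477257 = -24340798/3477257 ≈ -7.0000)
u = -1515524 (u = -256548 - 1258976 = -1515524)
u + P = -1515524 - 24340798/3477257 = -5269890778466/3477257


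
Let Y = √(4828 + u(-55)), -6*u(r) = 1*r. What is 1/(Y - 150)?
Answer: -900/105977 - √174138/105977 ≈ -0.012430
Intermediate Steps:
u(r) = -r/6
Y = √174138/6 (Y = √(4828 - ⅙*(-55)) = √(4828 + 55/6) = √(29023/6) = √174138/6 ≈ 69.550)
1/(Y - 150) = 1/(√174138/6 - 150) = 1/(-150 + √174138/6)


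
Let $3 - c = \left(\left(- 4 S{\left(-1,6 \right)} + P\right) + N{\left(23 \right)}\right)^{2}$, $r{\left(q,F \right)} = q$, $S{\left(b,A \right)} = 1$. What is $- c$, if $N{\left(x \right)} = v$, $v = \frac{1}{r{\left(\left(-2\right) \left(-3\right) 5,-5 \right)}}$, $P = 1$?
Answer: $\frac{5221}{900} \approx 5.8011$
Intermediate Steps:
$v = \frac{1}{30}$ ($v = \frac{1}{\left(-2\right) \left(-3\right) 5} = \frac{1}{6 \cdot 5} = \frac{1}{30} \approx 0.033333$)
$N{\left(x \right)} = \frac{1}{30}$
$c = - \frac{5221}{900}$ ($c = 3 - \left(\left(\left(-4\right) 1 + 1\right) + \frac{1}{30}\right)^{2} = 3 - \left(\left(-4 + 1\right) + \frac{1}{30}\right)^{2} = 3 - \left(-3 + \frac{1}{30}\right)^{2} = 3 - \left(- \frac{89}{30}\right)^{2} = 3 - \frac{7921}{900} = - \frac{5221}{900} \approx -5.8011$)
$- c = \left(-1\right) \left(- \frac{5221}{900}\right) = \frac{5221}{900}$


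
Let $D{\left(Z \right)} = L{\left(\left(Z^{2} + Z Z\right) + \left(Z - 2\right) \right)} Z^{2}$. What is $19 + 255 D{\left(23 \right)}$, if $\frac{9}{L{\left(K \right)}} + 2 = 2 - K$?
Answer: $- \frac{1193554}{1079} \approx -1106.2$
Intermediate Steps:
$L{\left(K \right)} = - \frac{9}{K}$ ($L{\left(K \right)} = \frac{9}{-2 - \left(-2 + K\right)} = \frac{9}{\left(-1\right) K} = 9 \left(- \frac{1}{K}\right) = - \frac{9}{K}$)
$D{\left(Z \right)} = - \frac{9 Z^{2}}{-2 + Z + 2 Z^{2}}$ ($D{\left(Z \right)} = - \frac{9}{\left(Z^{2} + Z Z\right) + \left(Z - 2\right)} Z^{2} = - \frac{9}{\left(Z^{2} + Z^{2}\right) + \left(-2 + Z\right)} Z^{2} = - \frac{9}{2 Z^{2} + \left(-2 + Z\right)} Z^{2} = - \frac{9}{-2 + Z + 2 Z^{2}} Z^{2} = - \frac{9 Z^{2}}{-2 + Z + 2 Z^{2}}$)
$19 + 255 D{\left(23 \right)} = 19 + 255 \left(- \frac{9 \cdot 23^{2}}{-2 + 23 + 2 \cdot 23^{2}}\right) = 19 + 255 \left(\left(-9\right) 529 \frac{1}{-2 + 23 + 2 \cdot 529}\right) = 19 + 255 \left(\left(-9\right) 529 \frac{1}{-2 + 23 + 1058}\right) = 19 + 255 \left(\left(-9\right) 529 \cdot \frac{1}{1079}\right) = 19 + 255 \left(- \frac{4761}{1079}\right) = 19 - \frac{1214055}{1079} = - \frac{1193554}{1079}$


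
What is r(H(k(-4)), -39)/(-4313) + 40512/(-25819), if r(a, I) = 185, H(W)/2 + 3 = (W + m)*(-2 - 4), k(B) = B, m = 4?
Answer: -179504771/111357347 ≈ -1.6120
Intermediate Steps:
H(W) = -54 - 12*W (H(W) = -6 + 2*((W + 4)*(-2 - 4)) = -6 + 2*((4 + W)*(-6)) = -6 + 2*(-24 - 6*W) = -6 + (-48 - 12*W) = -54 - 12*W)
r(H(k(-4)), -39)/(-4313) + 40512/(-25819) = 185/(-4313) + 40512/(-25819) = 185*(-1/4313) + 40512*(-1/25819) = -185/4313 - 40512/25819 = -179504771/111357347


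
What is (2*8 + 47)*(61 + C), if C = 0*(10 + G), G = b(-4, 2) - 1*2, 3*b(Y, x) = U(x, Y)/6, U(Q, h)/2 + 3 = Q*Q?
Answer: 3843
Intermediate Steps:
U(Q, h) = -6 + 2*Q² (U(Q, h) = -6 + 2*(Q*Q) = -6 + 2*Q²)
b(Y, x) = -⅓ + x²/9 (b(Y, x) = ((-6 + 2*x²)/6)/3 = ((-6 + 2*x²)*(⅙))/3 = (-1 + x²/3)/3 = -⅓ + x²/9)
G = -17/9 (G = (-⅓ + (⅑)*2²) - 1*2 = (-⅓ + (⅑)*4) - 2 = (-⅓ + 4/9) - 2 = ⅑ - 2 = -17/9 ≈ -1.8889)
C = 0 (C = 0*(10 - 17/9) = 0*(73/9) = 0)
(2*8 + 47)*(61 + C) = (2*8 + 47)*(61 + 0) = (16 + 47)*61 = 63*61 = 3843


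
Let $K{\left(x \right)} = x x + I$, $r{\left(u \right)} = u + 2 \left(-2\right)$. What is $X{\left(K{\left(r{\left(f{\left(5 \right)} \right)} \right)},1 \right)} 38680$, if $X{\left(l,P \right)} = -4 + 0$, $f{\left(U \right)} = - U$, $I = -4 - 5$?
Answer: $-154720$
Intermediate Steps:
$I = -9$
$r{\left(u \right)} = -4 + u$ ($r{\left(u \right)} = u - 4 = -4 + u$)
$K{\left(x \right)} = -9 + x^{2}$ ($K{\left(x \right)} = x x - 9 = x^{2} - 9 = -9 + x^{2}$)
$X{\left(l,P \right)} = -4$
$X{\left(K{\left(r{\left(f{\left(5 \right)} \right)} \right)},1 \right)} 38680 = \left(-4\right) 38680 = -154720$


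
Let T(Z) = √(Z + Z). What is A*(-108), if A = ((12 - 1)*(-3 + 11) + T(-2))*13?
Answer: -123552 - 2808*I ≈ -1.2355e+5 - 2808.0*I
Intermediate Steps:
T(Z) = √2*√Z (T(Z) = √(2*Z) = √2*√Z)
A = 1144 + 26*I (A = ((12 - 1)*(-3 + 11) + √2*√(-2))*13 = (11*8 + √2*(I*√2))*13 = (88 + 2*I)*13 = 1144 + 26*I ≈ 1144.0 + 26.0*I)
A*(-108) = (1144 + 26*I)*(-108) = -123552 - 2808*I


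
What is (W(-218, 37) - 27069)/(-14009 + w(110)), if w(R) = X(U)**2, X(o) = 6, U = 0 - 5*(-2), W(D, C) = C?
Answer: 27032/13973 ≈ 1.9346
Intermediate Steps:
U = 10 (U = 0 + 10 = 10)
w(R) = 36 (w(R) = 6**2 = 36)
(W(-218, 37) - 27069)/(-14009 + w(110)) = (37 - 27069)/(-14009 + 36) = -27032/(-13973) = -27032*(-1/13973) = 27032/13973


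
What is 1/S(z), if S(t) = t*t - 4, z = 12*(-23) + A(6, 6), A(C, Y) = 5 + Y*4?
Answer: 1/61005 ≈ 1.6392e-5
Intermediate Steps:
A(C, Y) = 5 + 4*Y
z = -247 (z = 12*(-23) + (5 + 4*6) = -276 + (5 + 24) = -276 + 29 = -247)
S(t) = -4 + t**2 (S(t) = t**2 - 4 = -4 + t**2)
1/S(z) = 1/(-4 + (-247)**2) = 1/(-4 + 61009) = 1/61005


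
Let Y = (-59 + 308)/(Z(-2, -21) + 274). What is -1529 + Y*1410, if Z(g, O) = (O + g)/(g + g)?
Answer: -102197/373 ≈ -273.99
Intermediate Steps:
Z(g, O) = (O + g)/(2*g) (Z(g, O) = (O + g)/((2*g)) = (O + g)*(1/(2*g)) = (O + g)/(2*g))
Y = 332/373 (Y = (-59 + 308)/((1/2)*(-21 - 2)/(-2) + 274) = 249/((1/2)*(-1/2)*(-23) + 274) = 249/(23/4 + 274) = 249/(1119/4) = 249*(4/1119) = 332/373 ≈ 0.89008)
-1529 + Y*1410 = -1529 + (332/373)*1410 = -1529 + 468120/373 = -102197/373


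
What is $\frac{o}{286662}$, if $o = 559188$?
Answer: $\frac{93198}{47777} \approx 1.9507$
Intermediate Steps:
$\frac{o}{286662} = \frac{559188}{286662} = 559188 \cdot \frac{1}{286662} = \frac{93198}{47777}$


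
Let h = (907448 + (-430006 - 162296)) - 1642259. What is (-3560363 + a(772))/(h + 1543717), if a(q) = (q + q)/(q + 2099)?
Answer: -10221800629/621870084 ≈ -16.437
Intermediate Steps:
a(q) = 2*q/(2099 + q) (a(q) = (2*q)/(2099 + q) = 2*q/(2099 + q))
h = -1327113 (h = (907448 - 592302) - 1642259 = 315146 - 1642259 = -1327113)
(-3560363 + a(772))/(h + 1543717) = (-3560363 + 2*772/(2099 + 772))/(-1327113 + 1543717) = (-3560363 + 2*772/2871)/216604 = (-3560363 + 2*772*(1/2871))*(1/216604) = (-3560363 + 1544/2871)*(1/216604) = -10221800629/2871*1/216604 = -10221800629/621870084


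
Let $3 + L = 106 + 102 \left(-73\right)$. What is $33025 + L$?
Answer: $25682$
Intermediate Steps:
$L = -7343$ ($L = -3 + \left(106 + 102 \left(-73\right)\right) = -3 + \left(106 - 7446\right) = -3 - 7340 = -7343$)
$33025 + L = 33025 - 7343 = 25682$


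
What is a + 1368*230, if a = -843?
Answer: 313797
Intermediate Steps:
a + 1368*230 = -843 + 1368*230 = -843 + 314640 = 313797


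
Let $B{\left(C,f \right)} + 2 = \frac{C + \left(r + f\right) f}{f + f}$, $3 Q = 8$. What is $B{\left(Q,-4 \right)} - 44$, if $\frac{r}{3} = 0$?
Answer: $- \frac{145}{3} \approx -48.333$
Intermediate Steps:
$r = 0$ ($r = 3 \cdot 0 = 0$)
$Q = \frac{8}{3}$ ($Q = \frac{1}{3} \cdot 8 = \frac{8}{3} \approx 2.6667$)
$B{\left(C,f \right)} = -2 + \frac{C + f^{2}}{2 f}$ ($B{\left(C,f \right)} = -2 + \frac{C + \left(0 + f\right) f}{f + f} = -2 + \frac{C + f f}{2 f} = -2 + \left(C + f^{2}\right) \frac{1}{2 f} = -2 + \frac{C + f^{2}}{2 f}$)
$B{\left(Q,-4 \right)} - 44 = \frac{\frac{8}{3} - 4 \left(-4 - 4\right)}{2 \left(-4\right)} - 44 = \frac{1}{2} \left(- \frac{1}{4}\right) \left(\frac{8}{3} - -32\right) - 44 = \frac{1}{2} \left(- \frac{1}{4}\right) \left(\frac{8}{3} + 32\right) - 44 = \frac{1}{2} \left(- \frac{1}{4}\right) \frac{104}{3} - 44 = - \frac{13}{3} - 44 = - \frac{145}{3}$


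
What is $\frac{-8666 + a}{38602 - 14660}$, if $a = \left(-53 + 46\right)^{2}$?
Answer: $- \frac{8617}{23942} \approx -0.35991$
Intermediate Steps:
$a = 49$ ($a = \left(-7\right)^{2} = 49$)
$\frac{-8666 + a}{38602 - 14660} = \frac{-8666 + 49}{38602 - 14660} = - \frac{8617}{23942}$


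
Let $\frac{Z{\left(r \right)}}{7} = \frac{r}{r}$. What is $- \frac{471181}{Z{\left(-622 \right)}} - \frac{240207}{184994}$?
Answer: $- \frac{87167339363}{1294958} \approx -67313.0$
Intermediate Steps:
$Z{\left(r \right)} = 7$ ($Z{\left(r \right)} = 7 \frac{r}{r} = 7 \cdot 1 = 7$)
$- \frac{471181}{Z{\left(-622 \right)}} - \frac{240207}{184994} = - \frac{471181}{7} - \frac{240207}{184994} = - \frac{87167339363}{1294958}$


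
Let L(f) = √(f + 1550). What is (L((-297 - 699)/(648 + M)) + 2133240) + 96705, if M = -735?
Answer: 2229945 + √1313178/29 ≈ 2.2300e+6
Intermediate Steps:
L(f) = √(1550 + f)
(L((-297 - 699)/(648 + M)) + 2133240) + 96705 = (√(1550 + (-297 - 699)/(648 - 735)) + 2133240) + 96705 = (√(1550 - 996/(-87)) + 2133240) + 96705 = (√(1550 - 996*(-1/87)) + 2133240) + 96705 = (√(1550 + 332/29) + 2133240) + 96705 = (√(45282/29) + 2133240) + 96705 = (√1313178/29 + 2133240) + 96705 = (2133240 + √1313178/29) + 96705 = 2229945 + √1313178/29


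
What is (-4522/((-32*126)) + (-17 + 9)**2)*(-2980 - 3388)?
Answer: -3732245/9 ≈ -4.1469e+5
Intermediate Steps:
(-4522/((-32*126)) + (-17 + 9)**2)*(-2980 - 3388) = (-4522/(-4032) + (-8)**2)*(-6368) = (-4522*(-1/4032) + 64)*(-6368) = (323/288 + 64)*(-6368) = (18755/288)*(-6368) = -3732245/9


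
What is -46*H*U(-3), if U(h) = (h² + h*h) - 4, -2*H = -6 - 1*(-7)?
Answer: 322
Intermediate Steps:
H = -½ (H = -(-6 - 1*(-7))/2 = -(-6 + 7)/2 = -½*1 = -½ ≈ -0.50000)
U(h) = -4 + 2*h² (U(h) = (h² + h²) - 4 = 2*h² - 4 = -4 + 2*h²)
-46*H*U(-3) = -(-23)*(-4 + 2*(-3)²) = -(-23)*(-4 + 2*9) = -(-23)*(-4 + 18) = -(-23)*14 = -46*(-7) = 322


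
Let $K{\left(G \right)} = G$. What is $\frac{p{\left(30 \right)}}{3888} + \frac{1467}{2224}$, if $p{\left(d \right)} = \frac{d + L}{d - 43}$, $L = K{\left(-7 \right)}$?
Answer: $\frac{289441}{439101} \approx 0.65917$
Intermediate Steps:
$L = -7$
$p{\left(d \right)} = \frac{-7 + d}{-43 + d}$ ($p{\left(d \right)} = \frac{d - 7}{d - 43} = \frac{-7 + d}{-43 + d}$)
$\frac{p{\left(30 \right)}}{3888} + \frac{1467}{2224} = \frac{\frac{1}{-43 + 30} \left(-7 + 30\right)}{3888} + \frac{1467}{2224} = \frac{1}{-13} \cdot 23 \cdot \frac{1}{3888} + 1467 \cdot \frac{1}{2224} = \left(- \frac{1}{13}\right) 23 \cdot \frac{1}{3888} + \frac{1467}{2224} = \left(- \frac{23}{13}\right) \frac{1}{3888} + \frac{1467}{2224} = - \frac{23}{50544} + \frac{1467}{2224} = \frac{289441}{439101}$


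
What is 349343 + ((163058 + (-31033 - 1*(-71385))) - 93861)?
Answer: 458892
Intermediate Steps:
349343 + ((163058 + (-31033 - 1*(-71385))) - 93861) = 349343 + ((163058 + (-31033 + 71385)) - 93861) = 349343 + ((163058 + 40352) - 93861) = 349343 + (203410 - 93861) = 349343 + 109549 = 458892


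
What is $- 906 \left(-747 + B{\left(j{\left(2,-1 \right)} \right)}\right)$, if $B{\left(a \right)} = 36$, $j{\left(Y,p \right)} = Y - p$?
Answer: $644166$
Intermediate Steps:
$- 906 \left(-747 + B{\left(j{\left(2,-1 \right)} \right)}\right) = - 906 \left(-747 + 36\right) = \left(-906\right) \left(-711\right) = 644166$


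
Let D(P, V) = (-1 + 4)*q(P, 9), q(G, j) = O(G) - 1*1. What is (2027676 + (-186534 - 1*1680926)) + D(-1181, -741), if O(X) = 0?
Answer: 160213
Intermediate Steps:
q(G, j) = -1 (q(G, j) = 0 - 1*1 = 0 - 1 = -1)
D(P, V) = -3 (D(P, V) = (-1 + 4)*(-1) = 3*(-1) = -3)
(2027676 + (-186534 - 1*1680926)) + D(-1181, -741) = (2027676 + (-186534 - 1*1680926)) - 3 = (2027676 + (-186534 - 1680926)) - 3 = (2027676 - 1867460) - 3 = 160216 - 3 = 160213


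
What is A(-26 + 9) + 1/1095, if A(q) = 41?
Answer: 44896/1095 ≈ 41.001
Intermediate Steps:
A(-26 + 9) + 1/1095 = 41 + 1/1095 = 44896/1095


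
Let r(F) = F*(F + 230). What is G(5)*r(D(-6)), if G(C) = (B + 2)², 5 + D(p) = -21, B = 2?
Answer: -84864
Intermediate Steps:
D(p) = -26 (D(p) = -5 - 21 = -26)
r(F) = F*(230 + F)
G(C) = 16 (G(C) = (2 + 2)² = 4² = 16)
G(5)*r(D(-6)) = 16*(-26*(230 - 26)) = 16*(-26*204) = 16*(-5304) = -84864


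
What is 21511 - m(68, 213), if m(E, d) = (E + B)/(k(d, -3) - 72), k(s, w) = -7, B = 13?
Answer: 1699450/79 ≈ 21512.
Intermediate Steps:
m(E, d) = -13/79 - E/79 (m(E, d) = (E + 13)/(-7 - 72) = (13 + E)/(-79) = (13 + E)*(-1/79) = -13/79 - E/79)
21511 - m(68, 213) = 21511 - (-13/79 - 1/79*68) = 21511 - (-13/79 - 68/79) = 21511 - 1*(-81/79) = 21511 + 81/79 = 1699450/79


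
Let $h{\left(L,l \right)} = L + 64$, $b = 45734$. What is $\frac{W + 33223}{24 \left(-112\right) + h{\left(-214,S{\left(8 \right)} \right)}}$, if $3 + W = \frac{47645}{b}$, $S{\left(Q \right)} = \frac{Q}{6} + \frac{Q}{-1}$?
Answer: $- \frac{116871625}{9984084} \approx -11.706$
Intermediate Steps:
$S{\left(Q \right)} = - \frac{5 Q}{6}$ ($S{\left(Q \right)} = Q \frac{1}{6} + Q \left(-1\right) = \frac{Q}{6} - Q = - \frac{5 Q}{6}$)
$h{\left(L,l \right)} = 64 + L$
$W = - \frac{6889}{3518}$ ($W = -3 + \frac{47645}{45734} = -3 + 47645 \cdot \frac{1}{45734} = -3 + \frac{3665}{3518} = - \frac{6889}{3518} \approx -1.9582$)
$\frac{W + 33223}{24 \left(-112\right) + h{\left(-214,S{\left(8 \right)} \right)}} = \frac{- \frac{6889}{3518} + 33223}{24 \left(-112\right) + \left(64 - 214\right)} = \frac{116871625}{3518 \left(-2688 - 150\right)} = \frac{116871625}{3518 \left(-2838\right)} = \frac{116871625}{3518} \left(- \frac{1}{2838}\right) = - \frac{116871625}{9984084}$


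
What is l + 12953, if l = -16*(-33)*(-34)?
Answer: -4999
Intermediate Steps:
l = -17952 (l = 528*(-34) = -17952)
l + 12953 = -17952 + 12953 = -4999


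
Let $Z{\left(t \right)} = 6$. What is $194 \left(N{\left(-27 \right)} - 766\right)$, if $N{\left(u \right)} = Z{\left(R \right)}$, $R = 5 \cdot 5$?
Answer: $-147440$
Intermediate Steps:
$R = 25$
$N{\left(u \right)} = 6$
$194 \left(N{\left(-27 \right)} - 766\right) = 194 \left(6 - 766\right) = 194 \left(-760\right) = -147440$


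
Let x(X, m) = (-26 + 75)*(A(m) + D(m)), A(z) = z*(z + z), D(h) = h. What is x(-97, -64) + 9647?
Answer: 407919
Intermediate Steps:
A(z) = 2*z**2 (A(z) = z*(2*z) = 2*z**2)
x(X, m) = 49*m + 98*m**2 (x(X, m) = (-26 + 75)*(2*m**2 + m) = 49*(m + 2*m**2) = 49*m + 98*m**2)
x(-97, -64) + 9647 = 49*(-64)*(1 + 2*(-64)) + 9647 = 49*(-64)*(1 - 128) + 9647 = 49*(-64)*(-127) + 9647 = 398272 + 9647 = 407919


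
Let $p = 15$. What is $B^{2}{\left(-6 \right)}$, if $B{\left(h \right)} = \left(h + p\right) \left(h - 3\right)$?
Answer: $6561$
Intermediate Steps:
$B{\left(h \right)} = \left(-3 + h\right) \left(15 + h\right)$ ($B{\left(h \right)} = \left(h + 15\right) \left(h - 3\right) = \left(15 + h\right) \left(-3 + h\right) = \left(-3 + h\right) \left(15 + h\right)$)
$B^{2}{\left(-6 \right)} = \left(-45 + \left(-6\right)^{2} + 12 \left(-6\right)\right)^{2} = \left(-45 + 36 - 72\right)^{2} = \left(-81\right)^{2} = 6561$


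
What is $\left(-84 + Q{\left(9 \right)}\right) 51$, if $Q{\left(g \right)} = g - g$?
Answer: $-4284$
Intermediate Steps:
$Q{\left(g \right)} = 0$
$\left(-84 + Q{\left(9 \right)}\right) 51 = \left(-84 + 0\right) 51 = \left(-84\right) 51 = -4284$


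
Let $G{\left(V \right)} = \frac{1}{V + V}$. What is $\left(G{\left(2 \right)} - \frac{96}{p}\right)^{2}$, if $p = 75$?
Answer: $\frac{10609}{10000} \approx 1.0609$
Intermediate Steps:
$G{\left(V \right)} = \frac{1}{2 V}$
$\left(G{\left(2 \right)} - \frac{96}{p}\right)^{2} = \left(\frac{1}{2 \cdot 2} - \frac{96}{75}\right)^{2} = \left(\frac{1}{2} \cdot \frac{1}{2} - \frac{32}{25}\right)^{2} = \left(\frac{1}{4} - \frac{32}{25}\right)^{2} = \left(- \frac{103}{100}\right)^{2} = \frac{10609}{10000}$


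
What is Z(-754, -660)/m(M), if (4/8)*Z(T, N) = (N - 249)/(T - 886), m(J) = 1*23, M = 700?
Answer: 909/18860 ≈ 0.048197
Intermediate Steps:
m(J) = 23
Z(T, N) = 2*(-249 + N)/(-886 + T) (Z(T, N) = 2*((N - 249)/(T - 886)) = 2*((-249 + N)/(-886 + T)) = 2*(-249 + N)/(-886 + T))
Z(-754, -660)/m(M) = (2*(-249 - 660)/(-886 - 754))/23 = (2*(-909)/(-1640))*(1/23) = (2*(-1/1640)*(-909))*(1/23) = (909/820)*(1/23) = 909/18860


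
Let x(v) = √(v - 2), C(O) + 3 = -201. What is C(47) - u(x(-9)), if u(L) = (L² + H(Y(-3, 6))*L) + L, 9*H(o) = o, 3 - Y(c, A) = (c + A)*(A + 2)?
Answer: -193 + 4*I*√11/3 ≈ -193.0 + 4.4222*I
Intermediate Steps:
Y(c, A) = 3 - (2 + A)*(A + c) (Y(c, A) = 3 - (c + A)*(A + 2) = 3 - (A + c)*(2 + A) = 3 - (2 + A)*(A + c))
C(O) = -204 (C(O) = -3 - 201 = -204)
H(o) = o/9
x(v) = √(-2 + v)
u(L) = L² - 4*L/3 (u(L) = (L² + ((3 - 1*6² - 2*6 - 2*(-3) - 1*6*(-3))/9)*L) + L = (L² + ((3 - 1*36 - 12 + 6 + 18)/9)*L) + L = (L² + ((3 - 36 - 12 + 6 + 18)/9)*L) + L = (L² + ((⅑)*(-21))*L) + L = (L² - 7*L/3) + L = L² - 4*L/3)
C(47) - u(x(-9)) = -204 - √(-2 - 9)*(-4 + 3*√(-2 - 9))/3 = -204 - √(-11)*(-4 + 3*√(-11))/3 = -204 - I*√11*(-4 + 3*(I*√11))/3 = -204 - I*√11*(-4 + 3*I*√11)/3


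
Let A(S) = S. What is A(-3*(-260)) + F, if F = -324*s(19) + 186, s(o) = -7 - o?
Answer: 9390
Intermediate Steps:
F = 8610 (F = -324*(-7 - 1*19) + 186 = -324*(-7 - 19) + 186 = -324*(-26) + 186 = 8424 + 186 = 8610)
A(-3*(-260)) + F = -3*(-260) + 8610 = 780 + 8610 = 9390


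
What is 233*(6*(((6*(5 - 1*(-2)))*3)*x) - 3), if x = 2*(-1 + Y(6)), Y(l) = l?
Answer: 1760781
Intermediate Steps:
x = 10 (x = 2*(-1 + 6) = 2*5 = 10)
233*(6*(((6*(5 - 1*(-2)))*3)*x) - 3) = 233*(6*(((6*(5 - 1*(-2)))*3)*10) - 3) = 233*(6*(((6*(5 + 2))*3)*10) - 3) = 233*(6*(((6*7)*3)*10) - 3) = 233*(6*((42*3)*10) - 3) = 233*(6*(126*10) - 3) = 233*(6*1260 - 3) = 233*(7560 - 3) = 233*7557 = 1760781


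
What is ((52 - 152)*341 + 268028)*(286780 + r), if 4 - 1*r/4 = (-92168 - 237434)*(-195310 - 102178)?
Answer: -91748964580465824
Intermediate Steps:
r = -392210559088 (r = 16 - 4*(-92168 - 237434)*(-195310 - 102178) = 16 - (-1318408)*(-297488) = 16 - 4*98052639776 = 16 - 392210559104 = -392210559088)
((52 - 152)*341 + 268028)*(286780 + r) = ((52 - 152)*341 + 268028)*(286780 - 392210559088) = (-100*341 + 268028)*(-392210272308) = (-34100 + 268028)*(-392210272308) = 233928*(-392210272308) = -91748964580465824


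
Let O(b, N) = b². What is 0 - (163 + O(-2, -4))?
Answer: -167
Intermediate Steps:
0 - (163 + O(-2, -4)) = 0 - (163 + (-2)²) = 0 - (163 + 4) = 0 - 1*167 = 0 - 167 = -167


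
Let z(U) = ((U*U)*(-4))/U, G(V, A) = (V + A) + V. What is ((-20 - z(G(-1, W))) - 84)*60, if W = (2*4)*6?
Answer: 4800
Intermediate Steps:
W = 48 (W = 8*6 = 48)
G(V, A) = A + 2*V (G(V, A) = (A + V) + V = A + 2*V)
z(U) = -4*U (z(U) = (U²*(-4))/U = (-4*U²)/U = -4*U)
((-20 - z(G(-1, W))) - 84)*60 = ((-20 - (-4)*(48 + 2*(-1))) - 84)*60 = ((-20 - (-4)*(48 - 2)) - 84)*60 = ((-20 - (-4)*46) - 84)*60 = ((-20 - 1*(-184)) - 84)*60 = ((-20 + 184) - 84)*60 = (164 - 84)*60 = 80*60 = 4800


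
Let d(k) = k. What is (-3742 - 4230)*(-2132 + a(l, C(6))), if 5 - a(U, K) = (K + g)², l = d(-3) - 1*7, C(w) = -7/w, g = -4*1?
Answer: 154523269/9 ≈ 1.7169e+7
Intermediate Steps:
g = -4
l = -10 (l = -3 - 1*7 = -3 - 7 = -10)
a(U, K) = 5 - (-4 + K)² (a(U, K) = 5 - (K - 4)² = 5 - (-4 + K)²)
(-3742 - 4230)*(-2132 + a(l, C(6))) = (-3742 - 4230)*(-2132 + (5 - (-4 - 7/6)²)) = -7972*(-2132 + (5 - (-4 - 7*⅙)²)) = -7972*(-2132 + (5 - (-4 - 7/6)²)) = -7972*(-2132 + (5 - (-31/6)²)) = -7972*(-2132 + (5 - 1*961/36)) = -7972*(-2132 + (5 - 961/36)) = -7972*(-2132 - 781/36) = -7972*(-77533/36) = 154523269/9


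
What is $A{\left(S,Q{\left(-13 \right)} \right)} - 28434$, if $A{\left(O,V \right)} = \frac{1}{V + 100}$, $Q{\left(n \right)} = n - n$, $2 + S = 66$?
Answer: $- \frac{2843399}{100} \approx -28434.0$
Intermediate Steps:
$S = 64$ ($S = -2 + 66 = 64$)
$Q{\left(n \right)} = 0$
$A{\left(O,V \right)} = \frac{1}{100 + V}$
$A{\left(S,Q{\left(-13 \right)} \right)} - 28434 = \frac{1}{100 + 0} - 28434 = \frac{1}{100} - 28434 = - \frac{2843399}{100}$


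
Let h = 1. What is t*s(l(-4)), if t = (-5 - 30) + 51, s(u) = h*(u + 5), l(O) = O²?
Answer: 336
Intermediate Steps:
s(u) = 5 + u (s(u) = 1*(u + 5) = 1*(5 + u) = 5 + u)
t = 16 (t = -35 + 51 = 16)
t*s(l(-4)) = 16*(5 + (-4)²) = 16*(5 + 16) = 16*21 = 336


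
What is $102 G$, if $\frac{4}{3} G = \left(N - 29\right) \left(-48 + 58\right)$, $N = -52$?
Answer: $-61965$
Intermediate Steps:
$G = - \frac{1215}{2}$ ($G = \frac{3 \left(-52 - 29\right) \left(-48 + 58\right)}{4} = \frac{3 \left(\left(-81\right) 10\right)}{4} = \frac{3}{4} \left(-810\right) = - \frac{1215}{2} \approx -607.5$)
$102 G = 102 \left(- \frac{1215}{2}\right) = -61965$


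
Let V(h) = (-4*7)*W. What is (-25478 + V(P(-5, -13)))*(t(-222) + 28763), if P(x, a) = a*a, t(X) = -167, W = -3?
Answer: -726166824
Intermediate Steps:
P(x, a) = a**2
V(h) = 84 (V(h) = -4*7*(-3) = -28*(-3) = 84)
(-25478 + V(P(-5, -13)))*(t(-222) + 28763) = (-25478 + 84)*(-167 + 28763) = -25394*28596 = -726166824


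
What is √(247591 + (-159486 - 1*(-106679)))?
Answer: 4*√12174 ≈ 441.34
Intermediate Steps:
√(247591 + (-159486 - 1*(-106679))) = √(247591 + (-159486 + 106679)) = √(247591 - 52807) = √194784 = 4*√12174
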